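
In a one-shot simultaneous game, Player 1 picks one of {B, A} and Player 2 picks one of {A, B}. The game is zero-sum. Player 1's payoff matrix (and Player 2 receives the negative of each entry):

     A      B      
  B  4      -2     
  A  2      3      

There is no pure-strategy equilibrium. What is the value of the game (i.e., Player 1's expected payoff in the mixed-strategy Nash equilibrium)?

Set Player 1's expected payoff from B equal to that from A:
  Player 1's payoff to B: q·4 + (1−q)·(-2) = 6q - 2
  Player 1's payoff to A: q·2 + (1−q)·3 = -q + 3
  6q - 2 = -q + 3  ⇒  7q = 5  ⇒  q = 5/7.
The value is Player 1's expected payoff against this mix (using B): (5/7)·4 + (2/7)·(-2) = 16/7.

v = 16/7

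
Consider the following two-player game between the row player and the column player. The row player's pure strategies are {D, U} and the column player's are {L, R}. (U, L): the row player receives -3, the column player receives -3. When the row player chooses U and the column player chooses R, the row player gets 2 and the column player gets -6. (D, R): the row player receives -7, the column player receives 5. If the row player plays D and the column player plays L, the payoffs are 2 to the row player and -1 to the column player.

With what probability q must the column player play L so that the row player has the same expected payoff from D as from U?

The column player's mix must leave the row player indifferent between D and U.
  the row player's payoff to D: q·2 + (1−q)·(-7) = 9q - 7
  the row player's payoff to U: q·(-3) + (1−q)·2 = -5q + 2
  9q - 7 = -5q + 2  ⇒  14q = 9  ⇒  q = 9/14.

q = 9/14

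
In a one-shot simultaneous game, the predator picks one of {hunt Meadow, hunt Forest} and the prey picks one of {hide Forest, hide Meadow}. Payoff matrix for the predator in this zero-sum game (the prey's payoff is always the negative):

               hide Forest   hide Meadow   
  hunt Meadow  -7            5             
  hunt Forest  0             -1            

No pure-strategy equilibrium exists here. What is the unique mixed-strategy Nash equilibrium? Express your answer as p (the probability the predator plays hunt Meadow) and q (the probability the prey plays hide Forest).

In a mixed equilibrium the prey is indifferent between hide Forest and hide Meadow; this condition fixes p.
  the prey's expected payoff from hide Forest: p·7 + (1−p)·0 = 7p
  the prey's expected payoff from hide Meadow: p·(-5) + (1−p)·1 = -6p + 1
  7p = -6p + 1  ⇒  13p = 1  ⇒  p = 1/13.
The prey's mix must leave the predator indifferent between hunt Meadow and hunt Forest.
  the predator's expected payoff from hunt Meadow: q·(-7) + (1−q)·5 = -12q + 5
  the predator's expected payoff from hunt Forest: q·0 + (1−q)·(-1) = q - 1
  -12q + 5 = q - 1  ⇒  -13q = -6  ⇒  q = 6/13.

p = 1/13, q = 6/13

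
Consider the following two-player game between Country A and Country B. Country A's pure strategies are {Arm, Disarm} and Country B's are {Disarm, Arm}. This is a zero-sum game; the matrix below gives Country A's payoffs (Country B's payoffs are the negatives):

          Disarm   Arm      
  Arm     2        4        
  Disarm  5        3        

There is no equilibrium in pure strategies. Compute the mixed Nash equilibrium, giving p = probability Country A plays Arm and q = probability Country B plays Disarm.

Country B's indifference between Disarm and Arm determines Country A's mixing probability p:
  Country B's expected payoff from Disarm: p·(-2) + (1−p)·(-5) = 3p - 5
  Country B's expected payoff from Arm: p·(-4) + (1−p)·(-3) = -p - 3
  3p - 5 = -p - 3  ⇒  4p = 2  ⇒  p = 1/2.
Country A's indifference between Arm and Disarm determines Country B's mixing probability q:
  Country A's payoff to Arm: q·2 + (1−q)·4 = -2q + 4
  Country A's payoff to Disarm: q·5 + (1−q)·3 = 2q + 3
  -2q + 4 = 2q + 3  ⇒  -4q = -1  ⇒  q = 1/4.

p = 1/2, q = 1/4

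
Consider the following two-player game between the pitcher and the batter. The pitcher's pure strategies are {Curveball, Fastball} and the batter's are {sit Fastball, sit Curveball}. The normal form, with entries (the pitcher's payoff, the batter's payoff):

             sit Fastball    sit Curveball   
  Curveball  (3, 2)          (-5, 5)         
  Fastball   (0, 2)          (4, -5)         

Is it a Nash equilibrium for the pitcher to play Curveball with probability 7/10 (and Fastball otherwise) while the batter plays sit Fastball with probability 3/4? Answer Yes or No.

Check the batter's indifference given the pitcher's mix p = 7/10:
  payoff from sit Fastball = 2; payoff from sit Curveball = 2 — equal.
Check the pitcher's indifference given the batter's mix q = 3/4:
  payoff from Curveball = 1; payoff from Fastball = 1 — equal.
Both players are indifferent, so neither can profitably deviate.

Yes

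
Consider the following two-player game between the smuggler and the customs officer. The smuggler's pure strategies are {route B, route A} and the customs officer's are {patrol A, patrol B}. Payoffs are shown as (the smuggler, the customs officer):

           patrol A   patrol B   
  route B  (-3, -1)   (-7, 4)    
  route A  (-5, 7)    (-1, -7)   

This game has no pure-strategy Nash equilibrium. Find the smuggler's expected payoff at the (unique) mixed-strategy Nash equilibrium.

-4

In a mixed equilibrium the smuggler is indifferent between route B and route A; this condition fixes q.
  the smuggler's payoff to route B: q·(-3) + (1−q)·(-7) = 4q - 7
  the smuggler's payoff to route A: q·(-5) + (1−q)·(-1) = -4q - 1
  4q - 7 = -4q - 1  ⇒  8q = 6  ⇒  q = 3/4.
At equilibrium the smuggler is indifferent across rows, so the smuggler's payoff equals the payoff from route B: (3/4)·(-3) + (1/4)·(-7) = -4.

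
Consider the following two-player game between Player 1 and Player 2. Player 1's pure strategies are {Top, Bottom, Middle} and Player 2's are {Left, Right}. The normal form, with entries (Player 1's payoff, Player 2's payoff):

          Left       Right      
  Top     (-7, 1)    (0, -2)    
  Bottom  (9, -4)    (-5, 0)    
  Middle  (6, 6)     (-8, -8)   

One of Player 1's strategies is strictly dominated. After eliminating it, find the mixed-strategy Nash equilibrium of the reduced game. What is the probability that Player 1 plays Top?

p = 4/7

Player 1's strategy Middle is strictly dominated by Bottom: 9 > 6 and -5 > -8. Eliminate Middle.
Player 1's mix must leave Player 2 indifferent between Left and Right.
  Player 2's expected payoff from Left: p·1 + (1−p)·(-4) = 5p - 4
  Player 2's expected payoff from Right: p·(-2) + (1−p)·0 = -2p
  5p - 4 = -2p  ⇒  7p = 4  ⇒  p = 4/7.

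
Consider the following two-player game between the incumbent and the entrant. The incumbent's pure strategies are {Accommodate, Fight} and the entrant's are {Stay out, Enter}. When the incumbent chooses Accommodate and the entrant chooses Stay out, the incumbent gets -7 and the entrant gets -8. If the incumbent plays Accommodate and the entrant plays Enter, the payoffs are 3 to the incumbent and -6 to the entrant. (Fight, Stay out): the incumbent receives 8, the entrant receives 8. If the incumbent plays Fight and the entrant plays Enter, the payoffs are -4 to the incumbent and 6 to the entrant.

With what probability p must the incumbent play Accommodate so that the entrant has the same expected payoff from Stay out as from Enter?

p = 1/2

For the entrant to be willing to mix, the entrant must be indifferent between Stay out and Enter, which pins down the incumbent's mix.
  the entrant's expected payoff from Stay out: p·(-8) + (1−p)·8 = -16p + 8
  the entrant's expected payoff from Enter: p·(-6) + (1−p)·6 = -12p + 6
  -16p + 8 = -12p + 6  ⇒  -4p = -2  ⇒  p = 1/2.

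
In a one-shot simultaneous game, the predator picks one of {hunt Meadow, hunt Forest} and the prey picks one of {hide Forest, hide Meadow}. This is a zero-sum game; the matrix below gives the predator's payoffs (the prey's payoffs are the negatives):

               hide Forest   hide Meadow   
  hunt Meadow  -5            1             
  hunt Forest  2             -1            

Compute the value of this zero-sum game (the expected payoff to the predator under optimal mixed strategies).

v = -1/3

For the predator to be willing to mix, the predator must be indifferent between hunt Meadow and hunt Forest, which pins down the prey's mix.
  the predator's payoff to hunt Meadow: q·(-5) + (1−q)·1 = -6q + 1
  the predator's payoff to hunt Forest: q·2 + (1−q)·(-1) = 3q - 1
  -6q + 1 = 3q - 1  ⇒  -9q = -2  ⇒  q = 2/9.
The value is the predator's expected payoff against this mix (using hunt Meadow): (2/9)·(-5) + (7/9)·1 = -1/3.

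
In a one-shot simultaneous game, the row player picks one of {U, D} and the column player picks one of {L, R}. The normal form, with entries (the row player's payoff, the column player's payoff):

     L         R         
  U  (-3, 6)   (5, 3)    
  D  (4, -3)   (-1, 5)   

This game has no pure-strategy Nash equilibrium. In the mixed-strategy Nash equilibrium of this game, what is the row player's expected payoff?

17/13

Set the row player's expected payoff from U equal to that from D:
  the row player's expected payoff from U: q·(-3) + (1−q)·5 = -8q + 5
  the row player's expected payoff from D: q·4 + (1−q)·(-1) = 5q - 1
  -8q + 5 = 5q - 1  ⇒  -13q = -6  ⇒  q = 6/13.
At equilibrium the row player is indifferent across rows, so the row player's payoff equals the payoff from U: (6/13)·(-3) + (7/13)·5 = 17/13.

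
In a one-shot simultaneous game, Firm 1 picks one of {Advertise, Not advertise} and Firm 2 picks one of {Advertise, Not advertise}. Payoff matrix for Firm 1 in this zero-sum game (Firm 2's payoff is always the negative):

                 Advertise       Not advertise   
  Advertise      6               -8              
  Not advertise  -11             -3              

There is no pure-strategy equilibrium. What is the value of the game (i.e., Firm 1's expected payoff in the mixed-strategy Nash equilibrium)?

v = -53/11

Firm 1's indifference between Advertise and Not advertise determines Firm 2's mixing probability q:
  Firm 1's expected payoff from Advertise: q·6 + (1−q)·(-8) = 14q - 8
  Firm 1's expected payoff from Not advertise: q·(-11) + (1−q)·(-3) = -8q - 3
  14q - 8 = -8q - 3  ⇒  22q = 5  ⇒  q = 5/22.
The value is Firm 1's expected payoff against this mix (using Advertise): (5/22)·6 + (17/22)·(-8) = -53/11.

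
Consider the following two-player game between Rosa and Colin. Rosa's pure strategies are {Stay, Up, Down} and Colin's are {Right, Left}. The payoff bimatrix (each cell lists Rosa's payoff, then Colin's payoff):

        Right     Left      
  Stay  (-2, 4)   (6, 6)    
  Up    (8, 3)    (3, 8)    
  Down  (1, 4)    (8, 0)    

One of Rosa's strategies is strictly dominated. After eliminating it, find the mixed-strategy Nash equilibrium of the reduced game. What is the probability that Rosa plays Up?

Rosa's strategy Stay is strictly dominated by Down: 1 > -2 and 8 > 6. Eliminate Stay.
In a mixed equilibrium Colin is indifferent between Right and Left; this condition fixes p.
  Colin's payoff to Right: p·3 + (1−p)·4 = -p + 4
  Colin's payoff to Left: p·8 + (1−p)·0 = 8p
  -p + 4 = 8p  ⇒  -9p = -4  ⇒  p = 4/9.

p = 4/9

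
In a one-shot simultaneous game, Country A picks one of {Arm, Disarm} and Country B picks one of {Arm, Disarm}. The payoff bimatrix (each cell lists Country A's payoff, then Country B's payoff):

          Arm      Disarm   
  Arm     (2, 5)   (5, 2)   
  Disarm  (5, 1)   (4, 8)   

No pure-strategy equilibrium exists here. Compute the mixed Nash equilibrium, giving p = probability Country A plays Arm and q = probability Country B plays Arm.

Set Country B's expected payoff from Arm equal to that from Disarm:
  Country B's payoff from Arm: p·5 + (1−p)·1 = 4p + 1
  Country B's payoff from Disarm: p·2 + (1−p)·8 = -6p + 8
  4p + 1 = -6p + 8  ⇒  10p = 7  ⇒  p = 7/10.
For Country A to be willing to mix, Country A must be indifferent between Arm and Disarm, which pins down Country B's mix.
  Country A's payoff to Arm: q·2 + (1−q)·5 = -3q + 5
  Country A's payoff to Disarm: q·5 + (1−q)·4 = q + 4
  -3q + 5 = q + 4  ⇒  -4q = -1  ⇒  q = 1/4.

p = 7/10, q = 1/4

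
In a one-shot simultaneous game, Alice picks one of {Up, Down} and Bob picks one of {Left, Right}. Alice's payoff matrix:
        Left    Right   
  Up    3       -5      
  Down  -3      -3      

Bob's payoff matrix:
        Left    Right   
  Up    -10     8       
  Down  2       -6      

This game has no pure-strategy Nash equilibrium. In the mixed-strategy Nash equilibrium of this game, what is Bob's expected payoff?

-22/13

For Bob to be willing to mix, Bob must be indifferent between Left and Right, which pins down Alice's mix.
  Bob's payoff from Left: p·(-10) + (1−p)·2 = -12p + 2
  Bob's payoff from Right: p·8 + (1−p)·(-6) = 14p - 6
  -12p + 2 = 14p - 6  ⇒  -26p = -8  ⇒  p = 4/13.
At equilibrium Bob is indifferent across columns, so Bob's payoff equals the payoff from Left: (4/13)·(-10) + (9/13)·2 = -22/13.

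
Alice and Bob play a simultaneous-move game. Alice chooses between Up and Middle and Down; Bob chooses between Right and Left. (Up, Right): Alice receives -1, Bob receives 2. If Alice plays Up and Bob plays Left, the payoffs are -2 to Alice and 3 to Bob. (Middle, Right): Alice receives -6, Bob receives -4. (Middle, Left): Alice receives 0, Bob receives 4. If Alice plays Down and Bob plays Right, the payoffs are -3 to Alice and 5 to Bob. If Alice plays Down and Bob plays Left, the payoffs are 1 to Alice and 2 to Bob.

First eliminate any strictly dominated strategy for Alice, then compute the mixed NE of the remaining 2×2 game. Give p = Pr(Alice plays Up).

Alice's strategy Middle is strictly dominated by Down: -3 > -6 and 1 > 0. Eliminate Middle.
Alice's mix must leave Bob indifferent between Right and Left.
  Bob's payoff from Right: p·2 + (1−p)·5 = -3p + 5
  Bob's payoff from Left: p·3 + (1−p)·2 = p + 2
  -3p + 5 = p + 2  ⇒  -4p = -3  ⇒  p = 3/4.

p = 3/4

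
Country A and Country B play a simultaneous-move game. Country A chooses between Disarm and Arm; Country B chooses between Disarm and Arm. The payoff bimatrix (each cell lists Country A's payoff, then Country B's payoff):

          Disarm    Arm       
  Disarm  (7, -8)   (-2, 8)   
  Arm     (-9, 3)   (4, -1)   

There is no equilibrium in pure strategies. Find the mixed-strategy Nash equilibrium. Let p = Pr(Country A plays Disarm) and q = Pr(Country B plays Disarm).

In a mixed equilibrium Country B is indifferent between Disarm and Arm; this condition fixes p.
  Country B's expected payoff from Disarm: p·(-8) + (1−p)·3 = -11p + 3
  Country B's expected payoff from Arm: p·8 + (1−p)·(-1) = 9p - 1
  -11p + 3 = 9p - 1  ⇒  -20p = -4  ⇒  p = 1/5.
For Country A to be willing to mix, Country A must be indifferent between Disarm and Arm, which pins down Country B's mix.
  Country A's payoff to Disarm: q·7 + (1−q)·(-2) = 9q - 2
  Country A's payoff to Arm: q·(-9) + (1−q)·4 = -13q + 4
  9q - 2 = -13q + 4  ⇒  22q = 6  ⇒  q = 3/11.

p = 1/5, q = 3/11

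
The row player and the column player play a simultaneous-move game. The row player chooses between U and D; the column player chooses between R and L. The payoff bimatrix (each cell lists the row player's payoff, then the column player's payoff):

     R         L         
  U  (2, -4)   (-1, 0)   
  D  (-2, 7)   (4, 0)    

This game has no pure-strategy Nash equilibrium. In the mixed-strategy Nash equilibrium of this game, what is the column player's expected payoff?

The row player's mix must leave the column player indifferent between R and L.
  the column player's payoff from R: p·(-4) + (1−p)·7 = -11p + 7
  the column player's payoff from L: p·0 + (1−p)·0 = 0
  -11p + 7 = 0  ⇒  -11p = -7  ⇒  p = 7/11.
At equilibrium the column player is indifferent across columns, so the column player's payoff equals the payoff from R: (7/11)·(-4) + (4/11)·7 = 0.

0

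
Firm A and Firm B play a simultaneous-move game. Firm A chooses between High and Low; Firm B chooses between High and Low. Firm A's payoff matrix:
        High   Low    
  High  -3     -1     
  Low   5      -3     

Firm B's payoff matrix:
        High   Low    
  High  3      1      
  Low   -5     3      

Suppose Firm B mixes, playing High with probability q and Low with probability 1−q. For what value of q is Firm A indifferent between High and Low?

q = 1/5

For Firm A to be willing to mix, Firm A must be indifferent between High and Low, which pins down Firm B's mix.
  Firm A's payoff from High: q·(-3) + (1−q)·(-1) = -2q - 1
  Firm A's payoff from Low: q·5 + (1−q)·(-3) = 8q - 3
  -2q - 1 = 8q - 3  ⇒  -10q = -2  ⇒  q = 1/5.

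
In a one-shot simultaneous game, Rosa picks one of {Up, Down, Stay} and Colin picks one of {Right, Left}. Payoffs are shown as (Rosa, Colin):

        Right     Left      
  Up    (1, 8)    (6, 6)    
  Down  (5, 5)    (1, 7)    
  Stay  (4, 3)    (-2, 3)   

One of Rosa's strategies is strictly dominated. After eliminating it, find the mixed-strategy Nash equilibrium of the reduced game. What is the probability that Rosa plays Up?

p = 1/2

Rosa's strategy Stay is strictly dominated by Down: 5 > 4 and 1 > -2. Eliminate Stay.
Rosa's mix must leave Colin indifferent between Right and Left.
  Colin's expected payoff from Right: p·8 + (1−p)·5 = 3p + 5
  Colin's expected payoff from Left: p·6 + (1−p)·7 = -p + 7
  3p + 5 = -p + 7  ⇒  4p = 2  ⇒  p = 1/2.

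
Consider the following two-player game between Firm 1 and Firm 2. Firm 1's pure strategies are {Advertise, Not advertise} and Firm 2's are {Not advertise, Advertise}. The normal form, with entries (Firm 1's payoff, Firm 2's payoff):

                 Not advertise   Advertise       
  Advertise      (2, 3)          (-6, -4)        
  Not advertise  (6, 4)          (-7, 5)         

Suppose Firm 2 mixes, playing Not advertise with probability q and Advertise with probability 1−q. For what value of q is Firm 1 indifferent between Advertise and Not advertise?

Set Firm 1's expected payoff from Advertise equal to that from Not advertise:
  Firm 1's payoff from Advertise: q·2 + (1−q)·(-6) = 8q - 6
  Firm 1's payoff from Not advertise: q·6 + (1−q)·(-7) = 13q - 7
  8q - 6 = 13q - 7  ⇒  -5q = -1  ⇒  q = 1/5.

q = 1/5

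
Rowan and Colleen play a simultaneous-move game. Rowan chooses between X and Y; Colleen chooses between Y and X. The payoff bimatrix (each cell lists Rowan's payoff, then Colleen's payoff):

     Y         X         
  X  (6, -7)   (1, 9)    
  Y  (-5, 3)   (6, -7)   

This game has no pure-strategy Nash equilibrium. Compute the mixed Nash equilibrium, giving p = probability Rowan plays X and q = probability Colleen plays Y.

In a mixed equilibrium Colleen is indifferent between Y and X; this condition fixes p.
  Colleen's payoff to Y: p·(-7) + (1−p)·3 = -10p + 3
  Colleen's payoff to X: p·9 + (1−p)·(-7) = 16p - 7
  -10p + 3 = 16p - 7  ⇒  -26p = -10  ⇒  p = 5/13.
Rowan's indifference between X and Y determines Colleen's mixing probability q:
  Rowan's payoff from X: q·6 + (1−q)·1 = 5q + 1
  Rowan's payoff from Y: q·(-5) + (1−q)·6 = -11q + 6
  5q + 1 = -11q + 6  ⇒  16q = 5  ⇒  q = 5/16.

p = 5/13, q = 5/16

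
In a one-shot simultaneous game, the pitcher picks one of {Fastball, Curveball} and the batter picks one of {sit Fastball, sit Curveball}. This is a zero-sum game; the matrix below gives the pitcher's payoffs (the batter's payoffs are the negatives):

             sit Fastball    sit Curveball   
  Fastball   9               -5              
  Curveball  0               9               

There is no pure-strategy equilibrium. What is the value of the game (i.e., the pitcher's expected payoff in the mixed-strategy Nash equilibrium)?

v = 81/23

In a mixed equilibrium the pitcher is indifferent between Fastball and Curveball; this condition fixes q.
  the pitcher's payoff from Fastball: q·9 + (1−q)·(-5) = 14q - 5
  the pitcher's payoff from Curveball: q·0 + (1−q)·9 = -9q + 9
  14q - 5 = -9q + 9  ⇒  23q = 14  ⇒  q = 14/23.
The value is the pitcher's expected payoff against this mix (using Fastball): (14/23)·9 + (9/23)·(-5) = 81/23.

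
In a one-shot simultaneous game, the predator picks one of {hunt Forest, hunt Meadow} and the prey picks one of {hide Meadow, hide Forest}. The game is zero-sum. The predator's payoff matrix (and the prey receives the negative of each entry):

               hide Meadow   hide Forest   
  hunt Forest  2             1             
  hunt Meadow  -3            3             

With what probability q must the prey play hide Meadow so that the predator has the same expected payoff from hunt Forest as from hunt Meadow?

q = 2/7

In a mixed equilibrium the predator is indifferent between hunt Forest and hunt Meadow; this condition fixes q.
  the predator's payoff from hunt Forest: q·2 + (1−q)·1 = q + 1
  the predator's payoff from hunt Meadow: q·(-3) + (1−q)·3 = -6q + 3
  q + 1 = -6q + 3  ⇒  7q = 2  ⇒  q = 2/7.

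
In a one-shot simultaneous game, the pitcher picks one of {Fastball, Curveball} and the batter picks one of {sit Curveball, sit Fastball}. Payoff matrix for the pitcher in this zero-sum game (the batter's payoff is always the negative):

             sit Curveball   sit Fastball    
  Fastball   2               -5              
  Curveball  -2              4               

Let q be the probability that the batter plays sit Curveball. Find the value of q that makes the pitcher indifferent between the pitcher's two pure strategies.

Set the pitcher's expected payoff from Fastball equal to that from Curveball:
  the pitcher's payoff to Fastball: q·2 + (1−q)·(-5) = 7q - 5
  the pitcher's payoff to Curveball: q·(-2) + (1−q)·4 = -6q + 4
  7q - 5 = -6q + 4  ⇒  13q = 9  ⇒  q = 9/13.

q = 9/13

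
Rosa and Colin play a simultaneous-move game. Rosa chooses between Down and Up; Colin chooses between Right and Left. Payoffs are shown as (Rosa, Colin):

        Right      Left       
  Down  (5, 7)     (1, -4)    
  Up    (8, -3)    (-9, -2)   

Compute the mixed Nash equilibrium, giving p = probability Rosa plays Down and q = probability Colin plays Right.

p = 1/12, q = 10/13

Colin's indifference between Right and Left determines Rosa's mixing probability p:
  Colin's expected payoff from Right: p·7 + (1−p)·(-3) = 10p - 3
  Colin's expected payoff from Left: p·(-4) + (1−p)·(-2) = -2p - 2
  10p - 3 = -2p - 2  ⇒  12p = 1  ⇒  p = 1/12.
Rosa's indifference between Down and Up determines Colin's mixing probability q:
  Rosa's payoff from Down: q·5 + (1−q)·1 = 4q + 1
  Rosa's payoff from Up: q·8 + (1−q)·(-9) = 17q - 9
  4q + 1 = 17q - 9  ⇒  -13q = -10  ⇒  q = 10/13.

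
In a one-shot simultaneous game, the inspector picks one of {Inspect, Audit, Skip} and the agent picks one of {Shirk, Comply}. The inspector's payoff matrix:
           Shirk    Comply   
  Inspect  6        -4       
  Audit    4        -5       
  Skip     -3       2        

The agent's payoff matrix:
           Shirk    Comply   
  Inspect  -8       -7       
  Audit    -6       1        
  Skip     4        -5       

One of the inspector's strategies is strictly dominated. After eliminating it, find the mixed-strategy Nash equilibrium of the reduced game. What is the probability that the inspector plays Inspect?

p = 9/10

The inspector's strategy Audit is strictly dominated by Inspect: 6 > 4 and -4 > -5. Eliminate Audit.
The inspector's mix must leave the agent indifferent between Shirk and Comply.
  the agent's payoff to Shirk: p·(-8) + (1−p)·4 = -12p + 4
  the agent's payoff to Comply: p·(-7) + (1−p)·(-5) = -2p - 5
  -12p + 4 = -2p - 5  ⇒  -10p = -9  ⇒  p = 9/10.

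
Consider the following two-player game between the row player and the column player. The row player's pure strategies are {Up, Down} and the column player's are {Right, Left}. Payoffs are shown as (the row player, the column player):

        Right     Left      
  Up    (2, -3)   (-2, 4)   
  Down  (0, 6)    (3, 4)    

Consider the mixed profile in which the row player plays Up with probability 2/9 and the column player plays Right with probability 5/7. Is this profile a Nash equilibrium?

Check the column player's indifference given the row player's mix p = 2/9:
  payoff from Right = 4; payoff from Left = 4 — equal.
Check the row player's indifference given the column player's mix q = 5/7:
  payoff from Up = 6/7; payoff from Down = 6/7 — equal.
Both players are indifferent, so neither can profitably deviate.

Yes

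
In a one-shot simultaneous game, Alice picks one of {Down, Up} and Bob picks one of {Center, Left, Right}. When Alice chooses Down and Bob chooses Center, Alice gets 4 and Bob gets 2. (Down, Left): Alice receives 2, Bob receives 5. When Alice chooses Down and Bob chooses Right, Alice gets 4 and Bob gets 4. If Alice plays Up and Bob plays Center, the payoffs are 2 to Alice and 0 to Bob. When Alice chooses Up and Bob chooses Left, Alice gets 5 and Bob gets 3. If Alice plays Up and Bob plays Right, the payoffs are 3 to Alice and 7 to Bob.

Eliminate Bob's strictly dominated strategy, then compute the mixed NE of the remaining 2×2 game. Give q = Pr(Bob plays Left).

q = 1/4

Bob's strategy Center is strictly dominated by Left: 5 > 2 and 3 > 0. Eliminate Center.
Bob's mix must leave Alice indifferent between Down and Up.
  Alice's payoff from Down: q·2 + (1−q)·4 = -2q + 4
  Alice's payoff from Up: q·5 + (1−q)·3 = 2q + 3
  -2q + 4 = 2q + 3  ⇒  -4q = -1  ⇒  q = 1/4.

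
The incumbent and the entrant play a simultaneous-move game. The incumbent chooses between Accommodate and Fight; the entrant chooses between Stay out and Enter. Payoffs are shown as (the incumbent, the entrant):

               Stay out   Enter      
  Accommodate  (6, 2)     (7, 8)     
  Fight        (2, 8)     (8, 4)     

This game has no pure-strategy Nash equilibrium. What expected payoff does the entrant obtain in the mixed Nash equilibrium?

The incumbent's mix must leave the entrant indifferent between Stay out and Enter.
  the entrant's expected payoff from Stay out: p·2 + (1−p)·8 = -6p + 8
  the entrant's expected payoff from Enter: p·8 + (1−p)·4 = 4p + 4
  -6p + 8 = 4p + 4  ⇒  -10p = -4  ⇒  p = 2/5.
At equilibrium the entrant is indifferent across columns, so the entrant's payoff equals the payoff from Stay out: (2/5)·2 + (3/5)·8 = 28/5.

28/5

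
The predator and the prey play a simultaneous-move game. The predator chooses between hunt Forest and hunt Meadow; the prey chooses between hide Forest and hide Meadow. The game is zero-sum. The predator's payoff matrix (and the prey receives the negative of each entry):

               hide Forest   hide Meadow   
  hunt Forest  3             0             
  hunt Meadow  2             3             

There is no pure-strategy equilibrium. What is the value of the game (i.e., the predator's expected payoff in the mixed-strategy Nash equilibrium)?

v = 9/4

For the predator to be willing to mix, the predator must be indifferent between hunt Forest and hunt Meadow, which pins down the prey's mix.
  the predator's payoff to hunt Forest: q·3 + (1−q)·0 = 3q
  the predator's payoff to hunt Meadow: q·2 + (1−q)·3 = -q + 3
  3q = -q + 3  ⇒  4q = 3  ⇒  q = 3/4.
The value is the predator's expected payoff against this mix (using hunt Forest): (3/4)·3 + (1/4)·0 = 9/4.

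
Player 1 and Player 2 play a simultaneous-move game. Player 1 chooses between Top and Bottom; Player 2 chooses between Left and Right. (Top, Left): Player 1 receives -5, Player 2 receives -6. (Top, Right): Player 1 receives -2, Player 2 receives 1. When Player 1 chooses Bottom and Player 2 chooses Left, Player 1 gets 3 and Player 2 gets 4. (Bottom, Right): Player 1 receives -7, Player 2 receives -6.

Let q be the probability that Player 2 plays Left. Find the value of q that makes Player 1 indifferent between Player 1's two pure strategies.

q = 5/13

Player 1's indifference between Top and Bottom determines Player 2's mixing probability q:
  Player 1's payoff from Top: q·(-5) + (1−q)·(-2) = -3q - 2
  Player 1's payoff from Bottom: q·3 + (1−q)·(-7) = 10q - 7
  -3q - 2 = 10q - 7  ⇒  -13q = -5  ⇒  q = 5/13.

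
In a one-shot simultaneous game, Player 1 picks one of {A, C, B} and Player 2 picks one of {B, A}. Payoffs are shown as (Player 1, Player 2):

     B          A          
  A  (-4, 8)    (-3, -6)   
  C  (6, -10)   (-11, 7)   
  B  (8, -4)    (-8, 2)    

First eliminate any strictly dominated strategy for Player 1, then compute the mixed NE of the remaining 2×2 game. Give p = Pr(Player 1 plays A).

p = 3/10

Player 1's strategy C is strictly dominated by B: 8 > 6 and -8 > -11. Eliminate C.
In a mixed equilibrium Player 2 is indifferent between B and A; this condition fixes p.
  Player 2's payoff to B: p·8 + (1−p)·(-4) = 12p - 4
  Player 2's payoff to A: p·(-6) + (1−p)·2 = -8p + 2
  12p - 4 = -8p + 2  ⇒  20p = 6  ⇒  p = 3/10.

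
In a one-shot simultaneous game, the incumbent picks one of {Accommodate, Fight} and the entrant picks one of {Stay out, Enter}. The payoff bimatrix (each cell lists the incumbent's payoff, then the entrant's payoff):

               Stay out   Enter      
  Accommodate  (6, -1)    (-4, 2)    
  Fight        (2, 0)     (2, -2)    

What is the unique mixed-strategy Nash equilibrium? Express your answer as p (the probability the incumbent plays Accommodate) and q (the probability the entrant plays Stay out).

p = 2/5, q = 3/5

The incumbent's mix must leave the entrant indifferent between Stay out and Enter.
  the entrant's payoff to Stay out: p·(-1) + (1−p)·0 = -p
  the entrant's payoff to Enter: p·2 + (1−p)·(-2) = 4p - 2
  -p = 4p - 2  ⇒  -5p = -2  ⇒  p = 2/5.
The entrant's mix must leave the incumbent indifferent between Accommodate and Fight.
  the incumbent's expected payoff from Accommodate: q·6 + (1−q)·(-4) = 10q - 4
  the incumbent's expected payoff from Fight: q·2 + (1−q)·2 = 2
  10q - 4 = 2  ⇒  10q = 6  ⇒  q = 3/5.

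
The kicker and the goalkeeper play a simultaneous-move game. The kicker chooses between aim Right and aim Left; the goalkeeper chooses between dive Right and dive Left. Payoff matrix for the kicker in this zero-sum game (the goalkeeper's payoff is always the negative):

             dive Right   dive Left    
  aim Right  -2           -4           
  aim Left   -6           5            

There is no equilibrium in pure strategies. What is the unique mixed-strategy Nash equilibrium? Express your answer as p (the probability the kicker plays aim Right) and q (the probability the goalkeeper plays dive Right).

The goalkeeper's indifference between dive Right and dive Left determines the kicker's mixing probability p:
  the goalkeeper's payoff to dive Right: p·2 + (1−p)·6 = -4p + 6
  the goalkeeper's payoff to dive Left: p·4 + (1−p)·(-5) = 9p - 5
  -4p + 6 = 9p - 5  ⇒  -13p = -11  ⇒  p = 11/13.
The goalkeeper's mix must leave the kicker indifferent between aim Right and aim Left.
  the kicker's payoff to aim Right: q·(-2) + (1−q)·(-4) = 2q - 4
  the kicker's payoff to aim Left: q·(-6) + (1−q)·5 = -11q + 5
  2q - 4 = -11q + 5  ⇒  13q = 9  ⇒  q = 9/13.

p = 11/13, q = 9/13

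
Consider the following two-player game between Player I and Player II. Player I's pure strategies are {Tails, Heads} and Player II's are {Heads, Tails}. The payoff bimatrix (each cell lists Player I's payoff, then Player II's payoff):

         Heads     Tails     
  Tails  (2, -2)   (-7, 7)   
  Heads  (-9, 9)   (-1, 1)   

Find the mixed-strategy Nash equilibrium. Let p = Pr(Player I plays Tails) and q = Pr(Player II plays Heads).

p = 8/17, q = 6/17

Player II's indifference between Heads and Tails determines Player I's mixing probability p:
  Player II's payoff to Heads: p·(-2) + (1−p)·9 = -11p + 9
  Player II's payoff to Tails: p·7 + (1−p)·1 = 6p + 1
  -11p + 9 = 6p + 1  ⇒  -17p = -8  ⇒  p = 8/17.
For Player I to be willing to mix, Player I must be indifferent between Tails and Heads, which pins down Player II's mix.
  Player I's expected payoff from Tails: q·2 + (1−q)·(-7) = 9q - 7
  Player I's expected payoff from Heads: q·(-9) + (1−q)·(-1) = -8q - 1
  9q - 7 = -8q - 1  ⇒  17q = 6  ⇒  q = 6/17.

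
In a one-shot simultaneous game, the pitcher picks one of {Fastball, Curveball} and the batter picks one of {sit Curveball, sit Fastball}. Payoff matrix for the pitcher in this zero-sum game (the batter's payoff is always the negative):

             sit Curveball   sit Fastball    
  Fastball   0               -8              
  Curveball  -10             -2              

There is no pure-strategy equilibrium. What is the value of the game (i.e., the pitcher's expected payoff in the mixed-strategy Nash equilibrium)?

The batter's mix must leave the pitcher indifferent between Fastball and Curveball.
  the pitcher's payoff from Fastball: q·0 + (1−q)·(-8) = 8q - 8
  the pitcher's payoff from Curveball: q·(-10) + (1−q)·(-2) = -8q - 2
  8q - 8 = -8q - 2  ⇒  16q = 6  ⇒  q = 3/8.
The value is the pitcher's expected payoff against this mix (using Fastball): (3/8)·0 + (5/8)·(-8) = -5.

v = -5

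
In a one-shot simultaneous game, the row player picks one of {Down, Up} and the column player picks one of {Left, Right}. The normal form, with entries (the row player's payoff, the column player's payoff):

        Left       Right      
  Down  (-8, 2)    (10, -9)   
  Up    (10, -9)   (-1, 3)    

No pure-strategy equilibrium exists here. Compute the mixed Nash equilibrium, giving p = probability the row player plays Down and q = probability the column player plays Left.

p = 12/23, q = 11/29

In a mixed equilibrium the column player is indifferent between Left and Right; this condition fixes p.
  the column player's payoff from Left: p·2 + (1−p)·(-9) = 11p - 9
  the column player's payoff from Right: p·(-9) + (1−p)·3 = -12p + 3
  11p - 9 = -12p + 3  ⇒  23p = 12  ⇒  p = 12/23.
The column player's mix must leave the row player indifferent between Down and Up.
  the row player's payoff from Down: q·(-8) + (1−q)·10 = -18q + 10
  the row player's payoff from Up: q·10 + (1−q)·(-1) = 11q - 1
  -18q + 10 = 11q - 1  ⇒  -29q = -11  ⇒  q = 11/29.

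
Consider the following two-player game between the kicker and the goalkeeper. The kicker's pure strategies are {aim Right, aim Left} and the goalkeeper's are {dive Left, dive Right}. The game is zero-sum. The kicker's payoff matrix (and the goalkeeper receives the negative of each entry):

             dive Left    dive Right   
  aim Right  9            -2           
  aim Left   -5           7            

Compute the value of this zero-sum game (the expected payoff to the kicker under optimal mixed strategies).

v = 53/23

The goalkeeper's mix must leave the kicker indifferent between aim Right and aim Left.
  the kicker's payoff from aim Right: q·9 + (1−q)·(-2) = 11q - 2
  the kicker's payoff from aim Left: q·(-5) + (1−q)·7 = -12q + 7
  11q - 2 = -12q + 7  ⇒  23q = 9  ⇒  q = 9/23.
The value is the kicker's expected payoff against this mix (using aim Right): (9/23)·9 + (14/23)·(-2) = 53/23.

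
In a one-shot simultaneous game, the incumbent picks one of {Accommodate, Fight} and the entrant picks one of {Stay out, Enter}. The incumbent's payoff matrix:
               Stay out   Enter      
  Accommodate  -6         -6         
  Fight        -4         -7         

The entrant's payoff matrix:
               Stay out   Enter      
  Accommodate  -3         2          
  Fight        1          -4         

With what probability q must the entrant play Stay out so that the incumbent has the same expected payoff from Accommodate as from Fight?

q = 1/3

For the incumbent to be willing to mix, the incumbent must be indifferent between Accommodate and Fight, which pins down the entrant's mix.
  the incumbent's payoff from Accommodate: q·(-6) + (1−q)·(-6) = -6
  the incumbent's payoff from Fight: q·(-4) + (1−q)·(-7) = 3q - 7
  -6 = 3q - 7  ⇒  -3q = -1  ⇒  q = 1/3.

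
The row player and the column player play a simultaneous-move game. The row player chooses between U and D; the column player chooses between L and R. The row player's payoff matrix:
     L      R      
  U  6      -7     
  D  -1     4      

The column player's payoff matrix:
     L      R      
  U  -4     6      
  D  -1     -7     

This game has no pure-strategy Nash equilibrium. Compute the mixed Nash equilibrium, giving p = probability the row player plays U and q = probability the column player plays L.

The row player's mix must leave the column player indifferent between L and R.
  the column player's payoff to L: p·(-4) + (1−p)·(-1) = -3p - 1
  the column player's payoff to R: p·6 + (1−p)·(-7) = 13p - 7
  -3p - 1 = 13p - 7  ⇒  -16p = -6  ⇒  p = 3/8.
Set the row player's expected payoff from U equal to that from D:
  the row player's payoff to U: q·6 + (1−q)·(-7) = 13q - 7
  the row player's payoff to D: q·(-1) + (1−q)·4 = -5q + 4
  13q - 7 = -5q + 4  ⇒  18q = 11  ⇒  q = 11/18.

p = 3/8, q = 11/18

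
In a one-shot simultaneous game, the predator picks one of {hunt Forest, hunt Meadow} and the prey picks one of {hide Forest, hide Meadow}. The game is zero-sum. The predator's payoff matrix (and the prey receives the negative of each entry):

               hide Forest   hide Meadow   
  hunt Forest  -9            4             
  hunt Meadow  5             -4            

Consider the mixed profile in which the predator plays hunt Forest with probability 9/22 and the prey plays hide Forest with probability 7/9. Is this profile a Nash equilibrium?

Given the prey's mix q = 7/9, the predator's payoff from hunt Forest is -55/9 but from hunt Meadow is 3. The predator strictly prefers hunt Meadow, so the predator would not mix.
So the proposed profile is not a Nash equilibrium.

No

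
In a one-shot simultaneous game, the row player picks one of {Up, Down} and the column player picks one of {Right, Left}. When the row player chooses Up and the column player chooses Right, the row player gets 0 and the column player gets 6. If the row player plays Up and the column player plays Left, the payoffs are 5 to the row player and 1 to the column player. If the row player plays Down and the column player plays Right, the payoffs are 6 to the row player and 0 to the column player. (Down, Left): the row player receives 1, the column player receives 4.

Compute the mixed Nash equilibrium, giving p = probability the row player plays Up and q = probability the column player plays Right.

Set the column player's expected payoff from Right equal to that from Left:
  the column player's payoff to Right: p·6 + (1−p)·0 = 6p
  the column player's payoff to Left: p·1 + (1−p)·4 = -3p + 4
  6p = -3p + 4  ⇒  9p = 4  ⇒  p = 4/9.
Set the row player's expected payoff from Up equal to that from Down:
  the row player's payoff to Up: q·0 + (1−q)·5 = -5q + 5
  the row player's payoff to Down: q·6 + (1−q)·1 = 5q + 1
  -5q + 5 = 5q + 1  ⇒  -10q = -4  ⇒  q = 2/5.

p = 4/9, q = 2/5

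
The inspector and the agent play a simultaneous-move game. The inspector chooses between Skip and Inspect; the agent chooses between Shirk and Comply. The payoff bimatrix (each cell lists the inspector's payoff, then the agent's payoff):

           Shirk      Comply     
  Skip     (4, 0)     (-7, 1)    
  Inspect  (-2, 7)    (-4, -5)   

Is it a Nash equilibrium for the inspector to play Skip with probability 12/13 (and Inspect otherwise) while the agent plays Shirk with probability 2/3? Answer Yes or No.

No

Given the agent's mix q = 2/3, the inspector's payoff from Skip is 1/3 but from Inspect is -8/3. The inspector strictly prefers Skip, so the inspector would not mix.
So the proposed profile is not a Nash equilibrium.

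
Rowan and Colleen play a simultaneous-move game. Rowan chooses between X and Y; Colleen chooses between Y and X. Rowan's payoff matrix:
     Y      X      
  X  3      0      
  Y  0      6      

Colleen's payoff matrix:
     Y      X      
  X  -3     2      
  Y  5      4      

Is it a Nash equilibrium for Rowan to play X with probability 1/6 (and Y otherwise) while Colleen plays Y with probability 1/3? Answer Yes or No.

Given Colleen's mix q = 1/3, Rowan's payoff from X is 1 but from Y is 4. Rowan strictly prefers Y, so Rowan would not mix.
So the proposed profile is not a Nash equilibrium.

No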